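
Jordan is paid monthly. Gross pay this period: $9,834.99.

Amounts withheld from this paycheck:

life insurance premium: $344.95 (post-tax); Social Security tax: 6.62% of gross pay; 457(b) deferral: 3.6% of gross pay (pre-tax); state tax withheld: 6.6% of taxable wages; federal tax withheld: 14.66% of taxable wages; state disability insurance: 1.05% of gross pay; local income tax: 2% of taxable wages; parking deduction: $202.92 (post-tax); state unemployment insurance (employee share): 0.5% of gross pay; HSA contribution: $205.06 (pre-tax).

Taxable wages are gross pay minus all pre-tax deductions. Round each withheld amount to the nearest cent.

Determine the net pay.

HSA contribution: $205.06
457(b) deferral: $9,834.99 × 0.036 = $354.06
Pre-tax total = $205.06 + $354.06 = $559.12
Taxable wages = $9,834.99 − $559.12 = $9,275.87
State tax withheld: $9,275.87 × 0.066 = $612.21
Federal tax withheld: $9,275.87 × 0.1466 = $1,359.84
Local income tax: $9,275.87 × 0.02 = $185.52
Social Security tax: $9,834.99 × 0.0662 = $651.08
State unemployment insurance (employee share): $9,834.99 × 0.005 = $49.17
State disability insurance: $9,834.99 × 0.0105 = $103.27
Parking deduction: $202.92
Life insurance premium: $344.95
Total deductions = $205.06 + $354.06 + $612.21 + $1,359.84 + $185.52 + $651.08 + $49.17 + $103.27 + $202.92 + $344.95 = $4,068.08
Net pay = $9,834.99 − $4,068.08 = $5,766.91

$5,766.91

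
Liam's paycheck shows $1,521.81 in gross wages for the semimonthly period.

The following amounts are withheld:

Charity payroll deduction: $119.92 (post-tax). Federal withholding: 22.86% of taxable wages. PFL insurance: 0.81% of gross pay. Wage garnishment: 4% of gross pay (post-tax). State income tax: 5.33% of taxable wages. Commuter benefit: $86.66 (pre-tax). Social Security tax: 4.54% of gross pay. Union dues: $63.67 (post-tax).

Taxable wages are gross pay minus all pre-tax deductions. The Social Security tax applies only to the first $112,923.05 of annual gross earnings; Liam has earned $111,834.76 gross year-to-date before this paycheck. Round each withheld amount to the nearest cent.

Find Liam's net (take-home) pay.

Commuter benefit: $86.66
Taxable wages = $1,521.81 − $86.66 = $1,435.15
State income tax: $1,435.15 × 0.0533 = $76.49
Federal withholding: $1,435.15 × 0.2286 = $328.08
PFL insurance: $1,521.81 × 0.0081 = $12.33
Social Security tax: only $112,923.05 − $111,834.76 = $1,088.29 of this check is subject → $1,088.29 × 0.0454 = $49.41
Charity payroll deduction: $119.92
Wage garnishment: $1,521.81 × 0.04 = $60.87
Union dues: $63.67
Total deductions = $86.66 + $76.49 + $328.08 + $12.33 + $49.41 + $119.92 + $60.87 + $63.67 = $797.43
Net pay = $1,521.81 − $797.43 = $724.38

$724.38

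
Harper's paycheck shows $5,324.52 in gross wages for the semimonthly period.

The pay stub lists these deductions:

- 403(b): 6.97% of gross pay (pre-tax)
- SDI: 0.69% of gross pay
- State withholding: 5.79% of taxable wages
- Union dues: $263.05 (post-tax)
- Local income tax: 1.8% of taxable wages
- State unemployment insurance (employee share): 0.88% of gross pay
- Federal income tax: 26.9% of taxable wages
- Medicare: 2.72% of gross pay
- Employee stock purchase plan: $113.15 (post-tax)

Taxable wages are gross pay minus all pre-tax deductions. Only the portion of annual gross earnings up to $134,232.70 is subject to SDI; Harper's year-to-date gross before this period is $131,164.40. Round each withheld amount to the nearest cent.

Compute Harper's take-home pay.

$2,655.92

403(b): $5,324.52 × 0.0697 = $371.12
Taxable wages = $5,324.52 − $371.12 = $4,953.40
Federal income tax: $4,953.40 × 0.269 = $1,332.46
State withholding: $4,953.40 × 0.0579 = $286.80
Local income tax: $4,953.40 × 0.018 = $89.16
State unemployment insurance (employee share): $5,324.52 × 0.0088 = $46.86
Medicare: $5,324.52 × 0.0272 = $144.83
SDI: only $134,232.70 − $131,164.40 = $3,068.30 of this check is subject → $3,068.30 × 0.0069 = $21.17
Employee stock purchase plan: $113.15
Union dues: $263.05
Total deductions = $371.12 + $1,332.46 + $286.80 + $89.16 + $46.86 + $144.83 + $21.17 + $113.15 + $263.05 = $2,668.60
Net pay = $5,324.52 − $2,668.60 = $2,655.92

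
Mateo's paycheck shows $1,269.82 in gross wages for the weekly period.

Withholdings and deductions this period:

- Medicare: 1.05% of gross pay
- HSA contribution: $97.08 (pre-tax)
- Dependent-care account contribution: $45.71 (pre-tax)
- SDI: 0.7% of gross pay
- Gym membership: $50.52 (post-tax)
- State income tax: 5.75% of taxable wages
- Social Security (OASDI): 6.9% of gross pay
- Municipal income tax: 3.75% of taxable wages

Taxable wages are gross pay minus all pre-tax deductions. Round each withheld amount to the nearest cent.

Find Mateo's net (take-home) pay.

Dependent-care account contribution: $45.71
HSA contribution: $97.08
Pre-tax total = $45.71 + $97.08 = $142.79
Taxable wages = $1,269.82 − $142.79 = $1,127.03
State income tax: $1,127.03 × 0.0575 = $64.80
Municipal income tax: $1,127.03 × 0.0375 = $42.26
SDI: $1,269.82 × 0.007 = $8.89
Medicare: $1,269.82 × 0.0105 = $13.33
Social Security (OASDI): $1,269.82 × 0.069 = $87.62
Gym membership: $50.52
Total deductions = $45.71 + $97.08 + $64.80 + $42.26 + $8.89 + $13.33 + $87.62 + $50.52 = $410.21
Net pay = $1,269.82 − $410.21 = $859.61

$859.61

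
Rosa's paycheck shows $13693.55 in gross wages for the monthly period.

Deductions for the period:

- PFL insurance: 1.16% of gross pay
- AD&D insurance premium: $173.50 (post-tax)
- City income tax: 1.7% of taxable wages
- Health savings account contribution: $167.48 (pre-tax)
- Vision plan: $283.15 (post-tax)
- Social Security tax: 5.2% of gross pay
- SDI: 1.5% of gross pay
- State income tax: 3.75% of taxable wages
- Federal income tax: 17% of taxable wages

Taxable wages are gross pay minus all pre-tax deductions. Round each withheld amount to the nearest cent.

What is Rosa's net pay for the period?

Health savings account contribution: $167.48
Taxable wages = $13693.55 − $167.48 = $13526.07
State income tax: $13526.07 × 0.0375 = $507.23
Federal income tax: $13526.07 × 0.17 = $2299.43
City income tax: $13526.07 × 0.017 = $229.94
PFL insurance: $13693.55 × 0.0116 = $158.85
Social Security tax: $13693.55 × 0.052 = $712.06
SDI: $13693.55 × 0.015 = $205.40
Vision plan: $283.15
AD&D insurance premium: $173.50
Total deductions = $167.48 + $507.23 + $2299.43 + $229.94 + $158.85 + $712.06 + $205.40 + $283.15 + $173.50 = $4737.04
Net pay = $13693.55 − $4737.04 = $8956.51

$8956.51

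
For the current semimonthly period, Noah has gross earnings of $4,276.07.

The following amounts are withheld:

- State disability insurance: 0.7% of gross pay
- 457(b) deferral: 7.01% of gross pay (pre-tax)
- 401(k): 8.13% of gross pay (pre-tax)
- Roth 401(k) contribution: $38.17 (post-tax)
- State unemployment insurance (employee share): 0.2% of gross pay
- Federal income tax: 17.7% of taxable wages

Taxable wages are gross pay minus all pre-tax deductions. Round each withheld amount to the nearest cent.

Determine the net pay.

$2,909.75

401(k): $4,276.07 × 0.0813 = $347.64
457(b) deferral: $4,276.07 × 0.0701 = $299.75
Pre-tax total = $347.64 + $299.75 = $647.39
Taxable wages = $4,276.07 − $647.39 = $3,628.68
Federal income tax: $3,628.68 × 0.177 = $642.28
State disability insurance: $4,276.07 × 0.007 = $29.93
State unemployment insurance (employee share): $4,276.07 × 0.002 = $8.55
Roth 401(k) contribution: $38.17
Total deductions = $347.64 + $299.75 + $642.28 + $29.93 + $8.55 + $38.17 = $1,366.32
Net pay = $4,276.07 − $1,366.32 = $2,909.75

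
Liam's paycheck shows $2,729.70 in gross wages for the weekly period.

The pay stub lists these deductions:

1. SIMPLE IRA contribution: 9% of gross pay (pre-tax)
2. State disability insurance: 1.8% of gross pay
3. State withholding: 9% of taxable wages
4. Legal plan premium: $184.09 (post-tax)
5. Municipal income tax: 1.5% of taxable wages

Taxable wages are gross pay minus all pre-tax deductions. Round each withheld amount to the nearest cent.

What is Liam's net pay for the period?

SIMPLE IRA contribution: $2,729.70 × 0.09 = $245.67
Taxable wages = $2,729.70 − $245.67 = $2,484.03
State withholding: $2,484.03 × 0.09 = $223.56
Municipal income tax: $2,484.03 × 0.015 = $37.26
State disability insurance: $2,729.70 × 0.018 = $49.13
Legal plan premium: $184.09
Total deductions = $245.67 + $223.56 + $37.26 + $49.13 + $184.09 = $739.71
Net pay = $2,729.70 − $739.71 = $1,989.99

$1,989.99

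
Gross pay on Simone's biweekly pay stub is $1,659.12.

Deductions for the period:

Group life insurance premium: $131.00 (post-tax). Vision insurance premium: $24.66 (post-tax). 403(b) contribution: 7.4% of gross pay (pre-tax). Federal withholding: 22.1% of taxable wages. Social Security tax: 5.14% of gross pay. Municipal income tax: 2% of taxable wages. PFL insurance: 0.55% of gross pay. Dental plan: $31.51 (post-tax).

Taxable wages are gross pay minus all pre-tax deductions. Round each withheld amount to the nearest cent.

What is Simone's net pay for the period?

$884.51

403(b) contribution: $1,659.12 × 0.074 = $122.77
Taxable wages = $1,659.12 − $122.77 = $1,536.35
Federal withholding: $1,536.35 × 0.221 = $339.53
Municipal income tax: $1,536.35 × 0.02 = $30.73
PFL insurance: $1,659.12 × 0.0055 = $9.13
Social Security tax: $1,659.12 × 0.0514 = $85.28
Dental plan: $31.51
Vision insurance premium: $24.66
Group life insurance premium: $131.00
Total deductions = $122.77 + $339.53 + $30.73 + $9.13 + $85.28 + $31.51 + $24.66 + $131.00 = $774.61
Net pay = $1,659.12 − $774.61 = $884.51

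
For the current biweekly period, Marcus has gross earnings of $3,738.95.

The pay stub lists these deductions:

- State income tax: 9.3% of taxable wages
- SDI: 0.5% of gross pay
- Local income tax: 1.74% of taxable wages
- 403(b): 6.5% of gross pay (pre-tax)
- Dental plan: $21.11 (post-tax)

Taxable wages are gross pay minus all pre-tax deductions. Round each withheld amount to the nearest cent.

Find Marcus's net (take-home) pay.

$3,070.17

403(b): $3,738.95 × 0.065 = $243.03
Taxable wages = $3,738.95 − $243.03 = $3,495.92
State income tax: $3,495.92 × 0.093 = $325.12
Local income tax: $3,495.92 × 0.0174 = $60.83
SDI: $3,738.95 × 0.005 = $18.69
Dental plan: $21.11
Total deductions = $243.03 + $325.12 + $60.83 + $18.69 + $21.11 = $668.78
Net pay = $3,738.95 − $668.78 = $3,070.17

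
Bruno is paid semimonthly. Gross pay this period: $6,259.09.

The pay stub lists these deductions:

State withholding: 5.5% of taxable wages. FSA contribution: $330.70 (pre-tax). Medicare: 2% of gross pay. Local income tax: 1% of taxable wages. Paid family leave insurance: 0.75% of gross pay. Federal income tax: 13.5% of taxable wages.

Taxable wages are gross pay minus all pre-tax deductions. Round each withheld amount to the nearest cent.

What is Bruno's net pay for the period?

FSA contribution: $330.70
Taxable wages = $6,259.09 − $330.70 = $5,928.39
Local income tax: $5,928.39 × 0.01 = $59.28
Federal income tax: $5,928.39 × 0.135 = $800.33
State withholding: $5,928.39 × 0.055 = $326.06
Medicare: $6,259.09 × 0.02 = $125.18
Paid family leave insurance: $6,259.09 × 0.0075 = $46.94
Total deductions = $330.70 + $59.28 + $800.33 + $326.06 + $125.18 + $46.94 = $1,688.49
Net pay = $6,259.09 − $1,688.49 = $4,570.60

$4,570.60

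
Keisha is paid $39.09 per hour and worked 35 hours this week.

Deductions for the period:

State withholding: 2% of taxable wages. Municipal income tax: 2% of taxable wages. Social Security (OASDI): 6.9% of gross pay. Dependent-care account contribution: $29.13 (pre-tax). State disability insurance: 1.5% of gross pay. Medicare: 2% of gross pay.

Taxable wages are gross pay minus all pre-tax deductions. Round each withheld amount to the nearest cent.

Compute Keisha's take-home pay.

$1,143.18

Gross pay: 35 × $39.09 = $1,368.15
Dependent-care account contribution: $29.13
Taxable wages = $1,368.15 − $29.13 = $1,339.02
State withholding: $1,339.02 × 0.02 = $26.78
Municipal income tax: $1,339.02 × 0.02 = $26.78
Social Security (OASDI): $1,368.15 × 0.069 = $94.40
Medicare: $1,368.15 × 0.02 = $27.36
State disability insurance: $1,368.15 × 0.015 = $20.52
Total deductions = $29.13 + $26.78 + $26.78 + $94.40 + $27.36 + $20.52 = $224.97
Net pay = $1,368.15 − $224.97 = $1,143.18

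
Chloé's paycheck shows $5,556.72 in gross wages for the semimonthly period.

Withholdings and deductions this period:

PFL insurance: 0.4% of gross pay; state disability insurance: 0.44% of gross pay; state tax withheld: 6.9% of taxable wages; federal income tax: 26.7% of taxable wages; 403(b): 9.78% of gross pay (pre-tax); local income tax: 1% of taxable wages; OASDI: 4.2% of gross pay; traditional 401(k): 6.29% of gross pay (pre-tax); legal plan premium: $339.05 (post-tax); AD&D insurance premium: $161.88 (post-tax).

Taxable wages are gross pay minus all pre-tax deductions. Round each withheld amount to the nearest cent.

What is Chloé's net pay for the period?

403(b): $5,556.72 × 0.0978 = $543.45
Traditional 401(k): $5,556.72 × 0.0629 = $349.52
Pre-tax total = $543.45 + $349.52 = $892.97
Taxable wages = $5,556.72 − $892.97 = $4,663.75
Local income tax: $4,663.75 × 0.01 = $46.64
State tax withheld: $4,663.75 × 0.069 = $321.80
Federal income tax: $4,663.75 × 0.267 = $1,245.22
OASDI: $5,556.72 × 0.042 = $233.38
PFL insurance: $5,556.72 × 0.004 = $22.23
State disability insurance: $5,556.72 × 0.0044 = $24.45
Legal plan premium: $339.05
AD&D insurance premium: $161.88
Total deductions = $543.45 + $349.52 + $46.64 + $321.80 + $1,245.22 + $233.38 + $22.23 + $24.45 + $339.05 + $161.88 = $3,287.62
Net pay = $5,556.72 − $3,287.62 = $2,269.10

$2,269.10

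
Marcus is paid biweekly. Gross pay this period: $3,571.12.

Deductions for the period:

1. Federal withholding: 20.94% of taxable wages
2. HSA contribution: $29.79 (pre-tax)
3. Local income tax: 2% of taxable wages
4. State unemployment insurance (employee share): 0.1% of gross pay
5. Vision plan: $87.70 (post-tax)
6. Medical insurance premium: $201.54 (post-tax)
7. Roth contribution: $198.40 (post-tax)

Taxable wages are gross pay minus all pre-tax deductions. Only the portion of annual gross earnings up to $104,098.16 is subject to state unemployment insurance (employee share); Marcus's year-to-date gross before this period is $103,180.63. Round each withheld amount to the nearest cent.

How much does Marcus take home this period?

HSA contribution: $29.79
Taxable wages = $3,571.12 − $29.79 = $3,541.33
Federal withholding: $3,541.33 × 0.2094 = $741.55
Local income tax: $3,541.33 × 0.02 = $70.83
State unemployment insurance (employee share): only $104,098.16 − $103,180.63 = $917.53 of this check is subject → $917.53 × 0.001 = $0.92
Roth contribution: $198.40
Vision plan: $87.70
Medical insurance premium: $201.54
Total deductions = $29.79 + $741.55 + $70.83 + $0.92 + $198.40 + $87.70 + $201.54 = $1,330.73
Net pay = $3,571.12 − $1,330.73 = $2,240.39

$2,240.39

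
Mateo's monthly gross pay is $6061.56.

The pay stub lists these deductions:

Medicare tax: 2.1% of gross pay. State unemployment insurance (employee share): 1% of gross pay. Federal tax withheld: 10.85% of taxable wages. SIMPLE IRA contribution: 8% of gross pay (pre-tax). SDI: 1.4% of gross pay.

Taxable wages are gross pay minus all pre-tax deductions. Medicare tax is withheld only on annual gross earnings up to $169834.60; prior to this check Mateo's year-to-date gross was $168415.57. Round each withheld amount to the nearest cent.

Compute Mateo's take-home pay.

$4796.29

SIMPLE IRA contribution: $6061.56 × 0.08 = $484.92
Taxable wages = $6061.56 − $484.92 = $5576.64
Federal tax withheld: $5576.64 × 0.1085 = $605.07
SDI: $6061.56 × 0.014 = $84.86
Medicare tax: only $169834.60 − $168415.57 = $1419.03 of this check is subject → $1419.03 × 0.021 = $29.80
State unemployment insurance (employee share): $6061.56 × 0.01 = $60.62
Total deductions = $484.92 + $605.07 + $84.86 + $29.80 + $60.62 = $1265.27
Net pay = $6061.56 − $1265.27 = $4796.29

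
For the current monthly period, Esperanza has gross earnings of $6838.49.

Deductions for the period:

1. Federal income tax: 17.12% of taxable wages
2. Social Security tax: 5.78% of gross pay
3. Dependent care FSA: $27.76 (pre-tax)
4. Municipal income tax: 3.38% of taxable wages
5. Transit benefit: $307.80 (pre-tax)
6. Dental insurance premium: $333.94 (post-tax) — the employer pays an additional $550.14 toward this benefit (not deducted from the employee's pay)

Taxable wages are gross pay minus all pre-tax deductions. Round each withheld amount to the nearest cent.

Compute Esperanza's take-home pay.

$4440.63

Transit benefit: $307.80
Dependent care FSA: $27.76
Pre-tax total = $307.80 + $27.76 = $335.56
Taxable wages = $6838.49 − $335.56 = $6502.93
Municipal income tax: $6502.93 × 0.0338 = $219.80
Federal income tax: $6502.93 × 0.1712 = $1113.30
Social Security tax: $6838.49 × 0.0578 = $395.26
Dental insurance premium: $333.94
(Employer's $550.14 toward dental insurance premium is not withheld from the employee.)
Total deductions = $307.80 + $27.76 + $219.80 + $1113.30 + $395.26 + $333.94 = $2397.86
Net pay = $6838.49 − $2397.86 = $4440.63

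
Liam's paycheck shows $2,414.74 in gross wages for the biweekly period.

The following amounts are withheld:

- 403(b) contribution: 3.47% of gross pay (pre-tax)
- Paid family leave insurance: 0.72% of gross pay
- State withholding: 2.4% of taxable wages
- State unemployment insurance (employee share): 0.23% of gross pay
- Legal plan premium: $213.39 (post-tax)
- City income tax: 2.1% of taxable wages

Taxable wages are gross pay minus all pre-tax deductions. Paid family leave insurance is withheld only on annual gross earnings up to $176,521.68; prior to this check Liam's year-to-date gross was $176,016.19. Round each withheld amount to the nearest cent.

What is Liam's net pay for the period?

403(b) contribution: $2,414.74 × 0.0347 = $83.79
Taxable wages = $2,414.74 − $83.79 = $2,330.95
City income tax: $2,330.95 × 0.021 = $48.95
State withholding: $2,330.95 × 0.024 = $55.94
Paid family leave insurance: only $176,521.68 − $176,016.19 = $505.49 of this check is subject → $505.49 × 0.0072 = $3.64
State unemployment insurance (employee share): $2,414.74 × 0.0023 = $5.55
Legal plan premium: $213.39
Total deductions = $83.79 + $48.95 + $55.94 + $3.64 + $5.55 + $213.39 = $411.26
Net pay = $2,414.74 − $411.26 = $2,003.48

$2,003.48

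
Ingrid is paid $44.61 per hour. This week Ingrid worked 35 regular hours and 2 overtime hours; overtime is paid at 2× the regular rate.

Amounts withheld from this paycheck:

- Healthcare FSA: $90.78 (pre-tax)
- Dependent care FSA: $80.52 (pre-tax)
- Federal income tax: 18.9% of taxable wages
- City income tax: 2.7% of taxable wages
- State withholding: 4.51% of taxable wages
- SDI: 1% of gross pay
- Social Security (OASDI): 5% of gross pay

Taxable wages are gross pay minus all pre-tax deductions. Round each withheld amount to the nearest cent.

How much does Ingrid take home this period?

$1054.57

Regular pay: 35 × $44.61 = $1561.35
Overtime pay: 2 × $44.61 × 2 = $178.44
Gross pay = $1561.35 + $178.44 = $1739.79
Dependent care FSA: $80.52
Healthcare FSA: $90.78
Pre-tax total = $80.52 + $90.78 = $171.30
Taxable wages = $1739.79 − $171.30 = $1568.49
Federal income tax: $1568.49 × 0.189 = $296.44
City income tax: $1568.49 × 0.027 = $42.35
State withholding: $1568.49 × 0.0451 = $70.74
SDI: $1739.79 × 0.01 = $17.40
Social Security (OASDI): $1739.79 × 0.05 = $86.99
Total deductions = $80.52 + $90.78 + $296.44 + $42.35 + $70.74 + $17.40 + $86.99 = $685.22
Net pay = $1739.79 − $685.22 = $1054.57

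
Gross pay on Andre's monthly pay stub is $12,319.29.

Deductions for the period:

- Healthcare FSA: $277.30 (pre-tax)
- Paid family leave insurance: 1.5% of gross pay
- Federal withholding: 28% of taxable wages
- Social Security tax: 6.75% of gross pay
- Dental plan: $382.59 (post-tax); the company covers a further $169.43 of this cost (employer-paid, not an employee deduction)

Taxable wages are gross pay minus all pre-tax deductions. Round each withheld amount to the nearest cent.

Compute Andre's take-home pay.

$7,271.30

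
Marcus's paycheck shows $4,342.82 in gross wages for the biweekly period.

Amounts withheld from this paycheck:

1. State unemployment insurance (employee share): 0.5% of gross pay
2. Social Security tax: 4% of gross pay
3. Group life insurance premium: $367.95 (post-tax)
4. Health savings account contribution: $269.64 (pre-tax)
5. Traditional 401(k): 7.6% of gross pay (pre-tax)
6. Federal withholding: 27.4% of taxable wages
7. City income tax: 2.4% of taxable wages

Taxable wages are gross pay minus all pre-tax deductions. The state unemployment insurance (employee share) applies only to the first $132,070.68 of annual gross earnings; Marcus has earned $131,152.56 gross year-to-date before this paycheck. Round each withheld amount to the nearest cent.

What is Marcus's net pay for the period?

Health savings account contribution: $269.64
Traditional 401(k): $4,342.82 × 0.076 = $330.05
Pre-tax total = $269.64 + $330.05 = $599.69
Taxable wages = $4,342.82 − $599.69 = $3,743.13
City income tax: $3,743.13 × 0.024 = $89.84
Federal withholding: $3,743.13 × 0.274 = $1,025.62
Social Security tax: $4,342.82 × 0.04 = $173.71
State unemployment insurance (employee share): only $132,070.68 − $131,152.56 = $918.12 of this check is subject → $918.12 × 0.005 = $4.59
Group life insurance premium: $367.95
Total deductions = $269.64 + $330.05 + $89.84 + $1,025.62 + $173.71 + $4.59 + $367.95 = $2,261.40
Net pay = $4,342.82 − $2,261.40 = $2,081.42

$2,081.42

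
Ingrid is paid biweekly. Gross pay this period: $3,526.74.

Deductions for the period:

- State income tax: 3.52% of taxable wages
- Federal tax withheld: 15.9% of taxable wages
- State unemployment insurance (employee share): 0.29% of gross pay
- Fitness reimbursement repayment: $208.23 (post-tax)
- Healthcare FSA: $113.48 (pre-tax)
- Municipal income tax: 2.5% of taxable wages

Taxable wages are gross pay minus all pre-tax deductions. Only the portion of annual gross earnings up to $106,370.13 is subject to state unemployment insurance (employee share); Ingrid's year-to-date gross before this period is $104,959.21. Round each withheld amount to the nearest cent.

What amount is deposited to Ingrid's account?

Healthcare FSA: $113.48
Taxable wages = $3,526.74 − $113.48 = $3,413.26
Federal tax withheld: $3,413.26 × 0.159 = $542.71
Municipal income tax: $3,413.26 × 0.025 = $85.33
State income tax: $3,413.26 × 0.0352 = $120.15
State unemployment insurance (employee share): only $106,370.13 − $104,959.21 = $1,410.92 of this check is subject → $1,410.92 × 0.0029 = $4.09
Fitness reimbursement repayment: $208.23
Total deductions = $113.48 + $542.71 + $85.33 + $120.15 + $4.09 + $208.23 = $1,073.99
Net pay = $3,526.74 − $1,073.99 = $2,452.75

$2,452.75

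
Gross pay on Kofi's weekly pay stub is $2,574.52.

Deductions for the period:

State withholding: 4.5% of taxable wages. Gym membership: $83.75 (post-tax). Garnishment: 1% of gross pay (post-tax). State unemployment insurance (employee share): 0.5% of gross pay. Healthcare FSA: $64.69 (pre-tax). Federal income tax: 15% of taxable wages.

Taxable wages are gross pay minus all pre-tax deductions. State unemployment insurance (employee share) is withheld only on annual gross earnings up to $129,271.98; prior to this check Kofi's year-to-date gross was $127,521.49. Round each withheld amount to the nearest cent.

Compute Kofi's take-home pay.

$1,902.17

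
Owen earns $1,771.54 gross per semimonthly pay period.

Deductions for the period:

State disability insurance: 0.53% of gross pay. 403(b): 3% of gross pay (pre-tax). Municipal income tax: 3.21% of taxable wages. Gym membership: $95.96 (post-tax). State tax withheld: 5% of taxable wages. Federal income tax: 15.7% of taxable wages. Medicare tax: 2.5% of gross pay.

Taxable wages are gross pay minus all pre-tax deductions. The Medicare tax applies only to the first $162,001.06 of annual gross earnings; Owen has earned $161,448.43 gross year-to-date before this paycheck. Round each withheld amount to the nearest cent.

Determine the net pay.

403(b): $1,771.54 × 0.03 = $53.15
Taxable wages = $1,771.54 − $53.15 = $1,718.39
State tax withheld: $1,718.39 × 0.05 = $85.92
Federal income tax: $1,718.39 × 0.157 = $269.79
Municipal income tax: $1,718.39 × 0.0321 = $55.16
State disability insurance: $1,771.54 × 0.0053 = $9.39
Medicare tax: only $162,001.06 − $161,448.43 = $552.63 of this check is subject → $552.63 × 0.025 = $13.82
Gym membership: $95.96
Total deductions = $53.15 + $85.92 + $269.79 + $55.16 + $9.39 + $13.82 + $95.96 = $583.19
Net pay = $1,771.54 − $583.19 = $1,188.35

$1,188.35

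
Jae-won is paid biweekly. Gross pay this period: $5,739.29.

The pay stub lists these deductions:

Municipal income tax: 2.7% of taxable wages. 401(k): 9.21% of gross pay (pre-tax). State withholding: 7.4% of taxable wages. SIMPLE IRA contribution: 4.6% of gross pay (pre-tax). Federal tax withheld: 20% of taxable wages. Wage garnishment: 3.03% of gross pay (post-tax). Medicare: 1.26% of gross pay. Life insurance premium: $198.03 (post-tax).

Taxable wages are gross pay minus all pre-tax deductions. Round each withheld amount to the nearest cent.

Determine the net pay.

401(k): $5,739.29 × 0.0921 = $528.59
SIMPLE IRA contribution: $5,739.29 × 0.046 = $264.01
Pre-tax total = $528.59 + $264.01 = $792.60
Taxable wages = $5,739.29 − $792.60 = $4,946.69
State withholding: $4,946.69 × 0.074 = $366.06
Municipal income tax: $4,946.69 × 0.027 = $133.56
Federal tax withheld: $4,946.69 × 0.2 = $989.34
Medicare: $5,739.29 × 0.0126 = $72.32
Wage garnishment: $5,739.29 × 0.0303 = $173.90
Life insurance premium: $198.03
Total deductions = $528.59 + $264.01 + $366.06 + $133.56 + $989.34 + $72.32 + $173.90 + $198.03 = $2,725.81
Net pay = $5,739.29 − $2,725.81 = $3,013.48

$3,013.48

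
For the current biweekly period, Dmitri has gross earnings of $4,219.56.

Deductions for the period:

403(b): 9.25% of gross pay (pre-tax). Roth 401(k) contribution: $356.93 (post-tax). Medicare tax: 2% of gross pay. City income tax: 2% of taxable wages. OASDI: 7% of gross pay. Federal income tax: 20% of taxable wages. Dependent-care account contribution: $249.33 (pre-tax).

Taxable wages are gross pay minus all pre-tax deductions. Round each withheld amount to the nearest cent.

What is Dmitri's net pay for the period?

Dependent-care account contribution: $249.33
403(b): $4,219.56 × 0.0925 = $390.31
Pre-tax total = $249.33 + $390.31 = $639.64
Taxable wages = $4,219.56 − $639.64 = $3,579.92
Federal income tax: $3,579.92 × 0.2 = $715.98
City income tax: $3,579.92 × 0.02 = $71.60
Medicare tax: $4,219.56 × 0.02 = $84.39
OASDI: $4,219.56 × 0.07 = $295.37
Roth 401(k) contribution: $356.93
Total deductions = $249.33 + $390.31 + $715.98 + $71.60 + $84.39 + $295.37 + $356.93 = $2,163.91
Net pay = $4,219.56 − $2,163.91 = $2,055.65

$2,055.65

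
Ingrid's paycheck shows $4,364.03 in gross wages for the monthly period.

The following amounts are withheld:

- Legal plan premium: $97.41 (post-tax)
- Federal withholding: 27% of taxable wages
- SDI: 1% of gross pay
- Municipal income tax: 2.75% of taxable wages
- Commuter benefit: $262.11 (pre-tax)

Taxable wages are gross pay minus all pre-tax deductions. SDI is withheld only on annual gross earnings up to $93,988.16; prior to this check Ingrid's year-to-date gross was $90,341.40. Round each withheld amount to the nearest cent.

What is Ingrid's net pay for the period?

Commuter benefit: $262.11
Taxable wages = $4,364.03 − $262.11 = $4,101.92
Municipal income tax: $4,101.92 × 0.0275 = $112.80
Federal withholding: $4,101.92 × 0.27 = $1,107.52
SDI: only $93,988.16 − $90,341.40 = $3,646.76 of this check is subject → $3,646.76 × 0.01 = $36.47
Legal plan premium: $97.41
Total deductions = $262.11 + $112.80 + $1,107.52 + $36.47 + $97.41 = $1,616.31
Net pay = $4,364.03 − $1,616.31 = $2,747.72

$2,747.72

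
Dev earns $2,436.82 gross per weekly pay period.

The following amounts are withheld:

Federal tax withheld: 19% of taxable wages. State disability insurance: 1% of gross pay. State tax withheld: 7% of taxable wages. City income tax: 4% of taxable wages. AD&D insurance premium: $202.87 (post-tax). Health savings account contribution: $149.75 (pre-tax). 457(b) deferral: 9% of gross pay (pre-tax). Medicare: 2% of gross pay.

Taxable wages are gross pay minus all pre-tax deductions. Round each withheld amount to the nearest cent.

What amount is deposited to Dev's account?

$1,171.46

457(b) deferral: $2,436.82 × 0.09 = $219.31
Health savings account contribution: $149.75
Pre-tax total = $219.31 + $149.75 = $369.06
Taxable wages = $2,436.82 − $369.06 = $2,067.76
Federal tax withheld: $2,067.76 × 0.19 = $392.87
State tax withheld: $2,067.76 × 0.07 = $144.74
City income tax: $2,067.76 × 0.04 = $82.71
Medicare: $2,436.82 × 0.02 = $48.74
State disability insurance: $2,436.82 × 0.01 = $24.37
AD&D insurance premium: $202.87
Total deductions = $219.31 + $149.75 + $392.87 + $144.74 + $82.71 + $48.74 + $24.37 + $202.87 = $1,265.36
Net pay = $2,436.82 − $1,265.36 = $1,171.46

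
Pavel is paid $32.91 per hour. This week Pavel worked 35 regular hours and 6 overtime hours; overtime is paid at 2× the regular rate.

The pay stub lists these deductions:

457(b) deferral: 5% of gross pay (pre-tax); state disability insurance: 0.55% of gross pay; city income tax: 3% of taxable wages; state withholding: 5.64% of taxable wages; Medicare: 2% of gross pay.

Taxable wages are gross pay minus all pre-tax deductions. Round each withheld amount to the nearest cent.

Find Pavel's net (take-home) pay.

Regular pay: 35 × $32.91 = $1,151.85
Overtime pay: 6 × $32.91 × 2 = $394.92
Gross pay = $1,151.85 + $394.92 = $1,546.77
457(b) deferral: $1,546.77 × 0.05 = $77.34
Taxable wages = $1,546.77 − $77.34 = $1,469.43
State withholding: $1,469.43 × 0.0564 = $82.88
City income tax: $1,469.43 × 0.03 = $44.08
Medicare: $1,546.77 × 0.02 = $30.94
State disability insurance: $1,546.77 × 0.0055 = $8.51
Total deductions = $77.34 + $82.88 + $44.08 + $30.94 + $8.51 = $243.75
Net pay = $1,546.77 − $243.75 = $1,303.02

$1,303.02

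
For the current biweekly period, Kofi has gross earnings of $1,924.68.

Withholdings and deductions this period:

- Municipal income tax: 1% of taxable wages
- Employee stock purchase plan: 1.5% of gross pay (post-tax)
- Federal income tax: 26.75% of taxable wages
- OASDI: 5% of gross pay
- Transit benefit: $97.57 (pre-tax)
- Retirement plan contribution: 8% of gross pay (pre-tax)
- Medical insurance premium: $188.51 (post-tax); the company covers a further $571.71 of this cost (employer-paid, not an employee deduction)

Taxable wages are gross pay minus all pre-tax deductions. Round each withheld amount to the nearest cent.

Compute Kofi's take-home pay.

Transit benefit: $97.57
Retirement plan contribution: $1,924.68 × 0.08 = $153.97
Pre-tax total = $97.57 + $153.97 = $251.54
Taxable wages = $1,924.68 − $251.54 = $1,673.14
Municipal income tax: $1,673.14 × 0.01 = $16.73
Federal income tax: $1,673.14 × 0.2675 = $447.56
OASDI: $1,924.68 × 0.05 = $96.23
Employee stock purchase plan: $1,924.68 × 0.015 = $28.87
Medical insurance premium: $188.51
(Employer's $571.71 toward medical insurance premium is not withheld from the employee.)
Total deductions = $97.57 + $153.97 + $16.73 + $447.56 + $96.23 + $28.87 + $188.51 = $1,029.44
Net pay = $1,924.68 − $1,029.44 = $895.24

$895.24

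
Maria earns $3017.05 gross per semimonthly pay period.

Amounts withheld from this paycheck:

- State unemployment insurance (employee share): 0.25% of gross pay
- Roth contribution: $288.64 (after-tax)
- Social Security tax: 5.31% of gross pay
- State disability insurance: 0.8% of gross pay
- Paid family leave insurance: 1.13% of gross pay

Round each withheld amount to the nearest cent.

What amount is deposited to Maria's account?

$2502.43

State unemployment insurance (employee share): $3017.05 × 0.0025 = $7.54
Social Security tax: $3017.05 × 0.0531 = $160.21
State disability insurance: $3017.05 × 0.008 = $24.14
Paid family leave insurance: $3017.05 × 0.0113 = $34.09
Roth contribution: $288.64
Total deductions = $7.54 + $160.21 + $24.14 + $34.09 + $288.64 = $514.62
Net pay = $3017.05 − $514.62 = $2502.43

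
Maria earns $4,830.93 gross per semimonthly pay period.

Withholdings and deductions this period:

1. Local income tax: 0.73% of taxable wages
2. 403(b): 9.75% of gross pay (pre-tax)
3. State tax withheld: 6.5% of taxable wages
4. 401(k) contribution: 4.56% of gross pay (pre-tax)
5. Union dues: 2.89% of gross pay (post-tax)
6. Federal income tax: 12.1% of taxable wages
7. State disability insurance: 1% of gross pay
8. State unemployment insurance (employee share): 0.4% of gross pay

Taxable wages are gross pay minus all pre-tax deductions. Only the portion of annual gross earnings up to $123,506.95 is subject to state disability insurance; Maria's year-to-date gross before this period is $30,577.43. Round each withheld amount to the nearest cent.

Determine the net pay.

$3,132.19

401(k) contribution: $4,830.93 × 0.0456 = $220.29
403(b): $4,830.93 × 0.0975 = $471.02
Pre-tax total = $220.29 + $471.02 = $691.31
Taxable wages = $4,830.93 − $691.31 = $4,139.62
Local income tax: $4,139.62 × 0.0073 = $30.22
Federal income tax: $4,139.62 × 0.121 = $500.89
State tax withheld: $4,139.62 × 0.065 = $269.08
State unemployment insurance (employee share): $4,830.93 × 0.004 = $19.32
State disability insurance: cap not yet reached, full $4,830.93 is subject → $4,830.93 × 0.01 = $48.31
Union dues: $4,830.93 × 0.0289 = $139.61
Total deductions = $220.29 + $471.02 + $30.22 + $500.89 + $269.08 + $19.32 + $48.31 + $139.61 = $1,698.74
Net pay = $4,830.93 − $1,698.74 = $3,132.19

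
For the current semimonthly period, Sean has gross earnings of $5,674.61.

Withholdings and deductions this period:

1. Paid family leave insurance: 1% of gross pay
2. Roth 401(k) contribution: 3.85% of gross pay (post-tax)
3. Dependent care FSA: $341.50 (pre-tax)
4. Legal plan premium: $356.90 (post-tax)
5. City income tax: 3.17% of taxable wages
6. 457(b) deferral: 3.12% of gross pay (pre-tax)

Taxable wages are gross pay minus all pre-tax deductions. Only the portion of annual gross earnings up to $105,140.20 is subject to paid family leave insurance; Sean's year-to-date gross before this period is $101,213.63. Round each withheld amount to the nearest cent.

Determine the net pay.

457(b) deferral: $5,674.61 × 0.0312 = $177.05
Dependent care FSA: $341.50
Pre-tax total = $177.05 + $341.50 = $518.55
Taxable wages = $5,674.61 − $518.55 = $5,156.06
City income tax: $5,156.06 × 0.0317 = $163.45
Paid family leave insurance: only $105,140.20 − $101,213.63 = $3,926.57 of this check is subject → $3,926.57 × 0.01 = $39.27
Legal plan premium: $356.90
Roth 401(k) contribution: $5,674.61 × 0.0385 = $218.47
Total deductions = $177.05 + $341.50 + $163.45 + $39.27 + $356.90 + $218.47 = $1,296.64
Net pay = $5,674.61 − $1,296.64 = $4,377.97

$4,377.97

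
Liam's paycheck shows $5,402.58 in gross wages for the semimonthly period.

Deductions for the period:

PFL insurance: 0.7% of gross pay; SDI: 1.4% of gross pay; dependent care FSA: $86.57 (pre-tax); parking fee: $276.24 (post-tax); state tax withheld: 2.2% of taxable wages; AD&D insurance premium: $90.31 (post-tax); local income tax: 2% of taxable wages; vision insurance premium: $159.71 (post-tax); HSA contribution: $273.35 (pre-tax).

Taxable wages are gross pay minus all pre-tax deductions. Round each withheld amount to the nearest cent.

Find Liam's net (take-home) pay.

$4,191.15

Dependent care FSA: $86.57
HSA contribution: $273.35
Pre-tax total = $86.57 + $273.35 = $359.92
Taxable wages = $5,402.58 − $359.92 = $5,042.66
State tax withheld: $5,042.66 × 0.022 = $110.94
Local income tax: $5,042.66 × 0.02 = $100.85
PFL insurance: $5,402.58 × 0.007 = $37.82
SDI: $5,402.58 × 0.014 = $75.64
Parking fee: $276.24
AD&D insurance premium: $90.31
Vision insurance premium: $159.71
Total deductions = $86.57 + $273.35 + $110.94 + $100.85 + $37.82 + $75.64 + $276.24 + $90.31 + $159.71 = $1,211.43
Net pay = $5,402.58 − $1,211.43 = $4,191.15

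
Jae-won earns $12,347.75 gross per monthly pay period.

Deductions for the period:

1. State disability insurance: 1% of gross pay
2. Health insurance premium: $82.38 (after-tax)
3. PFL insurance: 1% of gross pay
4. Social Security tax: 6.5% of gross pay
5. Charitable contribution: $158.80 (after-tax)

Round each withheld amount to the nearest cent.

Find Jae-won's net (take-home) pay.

$11,057.01

PFL insurance: $12,347.75 × 0.01 = $123.48
State disability insurance: $12,347.75 × 0.01 = $123.48
Social Security tax: $12,347.75 × 0.065 = $802.60
Health insurance premium: $82.38
Charitable contribution: $158.80
Total deductions = $123.48 + $123.48 + $802.60 + $82.38 + $158.80 = $1,290.74
Net pay = $12,347.75 − $1,290.74 = $11,057.01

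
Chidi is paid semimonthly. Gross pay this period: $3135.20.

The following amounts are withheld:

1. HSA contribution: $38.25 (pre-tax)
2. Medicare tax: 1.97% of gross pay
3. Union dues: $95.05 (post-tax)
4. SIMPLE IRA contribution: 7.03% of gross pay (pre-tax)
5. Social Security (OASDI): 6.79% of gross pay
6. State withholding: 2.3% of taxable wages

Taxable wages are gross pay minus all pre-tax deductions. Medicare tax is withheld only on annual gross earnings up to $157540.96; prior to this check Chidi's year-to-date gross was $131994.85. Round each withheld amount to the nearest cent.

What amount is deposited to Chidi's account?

$2440.70

SIMPLE IRA contribution: $3135.20 × 0.0703 = $220.40
HSA contribution: $38.25
Pre-tax total = $220.40 + $38.25 = $258.65
Taxable wages = $3135.20 − $258.65 = $2876.55
State withholding: $2876.55 × 0.023 = $66.16
Medicare tax: cap not yet reached, full $3135.20 is subject → $3135.20 × 0.0197 = $61.76
Social Security (OASDI): $3135.20 × 0.0679 = $212.88
Union dues: $95.05
Total deductions = $220.40 + $38.25 + $66.16 + $61.76 + $212.88 + $95.05 = $694.50
Net pay = $3135.20 − $694.50 = $2440.70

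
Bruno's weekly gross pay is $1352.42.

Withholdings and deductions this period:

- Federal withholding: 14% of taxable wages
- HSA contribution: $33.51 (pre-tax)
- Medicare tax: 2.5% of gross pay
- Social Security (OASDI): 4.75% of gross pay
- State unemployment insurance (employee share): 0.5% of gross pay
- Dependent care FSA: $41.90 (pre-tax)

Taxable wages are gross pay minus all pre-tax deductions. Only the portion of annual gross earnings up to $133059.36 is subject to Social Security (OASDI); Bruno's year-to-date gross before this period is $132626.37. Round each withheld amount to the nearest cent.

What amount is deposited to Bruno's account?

Dependent care FSA: $41.90
HSA contribution: $33.51
Pre-tax total = $41.90 + $33.51 = $75.41
Taxable wages = $1352.42 − $75.41 = $1277.01
Federal withholding: $1277.01 × 0.14 = $178.78
State unemployment insurance (employee share): $1352.42 × 0.005 = $6.76
Social Security (OASDI): only $133059.36 − $132626.37 = $432.99 of this check is subject → $432.99 × 0.0475 = $20.57
Medicare tax: $1352.42 × 0.025 = $33.81
Total deductions = $41.90 + $33.51 + $178.78 + $6.76 + $20.57 + $33.81 = $315.33
Net pay = $1352.42 − $315.33 = $1037.09

$1037.09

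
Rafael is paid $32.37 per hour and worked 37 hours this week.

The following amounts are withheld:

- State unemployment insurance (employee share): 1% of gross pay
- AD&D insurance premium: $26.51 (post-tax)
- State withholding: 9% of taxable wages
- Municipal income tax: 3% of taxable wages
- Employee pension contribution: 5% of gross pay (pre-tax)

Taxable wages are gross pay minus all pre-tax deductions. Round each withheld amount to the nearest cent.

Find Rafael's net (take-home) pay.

$962.79

Gross pay: 37 × $32.37 = $1,197.69
Employee pension contribution: $1,197.69 × 0.05 = $59.88
Taxable wages = $1,197.69 − $59.88 = $1,137.81
Municipal income tax: $1,137.81 × 0.03 = $34.13
State withholding: $1,137.81 × 0.09 = $102.40
State unemployment insurance (employee share): $1,197.69 × 0.01 = $11.98
AD&D insurance premium: $26.51
Total deductions = $59.88 + $34.13 + $102.40 + $11.98 + $26.51 = $234.90
Net pay = $1,197.69 − $234.90 = $962.79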